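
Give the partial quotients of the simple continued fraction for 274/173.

Run the Euclidean algorithm on 274 and 173; the successive quotients are the partial quotients a_0, a_1, ... (each step inverts the fractional part left over by the previous one):
  274 = 1*173 + 101, so a_0 = 1.
  173 = 1*101 + 72, so a_1 = 1.
  101 = 1*72 + 29, so a_2 = 1.
  72 = 2*29 + 14, so a_3 = 2.
  29 = 2*14 + 1, so a_4 = 2.
  14 = 14*1 + 0, so a_5 = 14.
The remainder reaches 0 after 6 divisions, so the expansion has 6 partial quotients, read off in order.

[1; 1, 1, 2, 2, 14]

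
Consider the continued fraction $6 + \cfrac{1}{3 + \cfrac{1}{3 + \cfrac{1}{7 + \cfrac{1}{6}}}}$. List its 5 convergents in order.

6/1, 19/3, 63/10, 460/73, 2823/448

Using the convergent recurrence p_i = a_i*p_{i-1} + p_{i-2}, q_i = a_i*q_{i-1} + q_{i-2} with p_{-2}=0, p_{-1}=1, q_{-2}=1, q_{-1}=0:
  i=0: a_0=6, p_0 = 6*1 + 0 = 6, q_0 = 6*0 + 1 = 1.
  i=1: a_1=3, p_1 = 3*6 + 1 = 19, q_1 = 3*1 + 0 = 3.
  i=2: a_2=3, p_2 = 3*19 + 6 = 63, q_2 = 3*3 + 1 = 10.
  i=3: a_3=7, p_3 = 7*63 + 19 = 460, q_3 = 7*10 + 3 = 73.
  i=4: a_4=6, p_4 = 6*460 + 63 = 2823, q_4 = 6*73 + 10 = 448.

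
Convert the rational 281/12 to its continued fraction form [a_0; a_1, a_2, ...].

[23; 2, 2, 2]

Run the Euclidean algorithm on 281 and 12; the successive quotients are the partial quotients a_0, a_1, ... (each step inverts the fractional part left over by the previous one):
  281 = 23*12 + 5, so a_0 = 23.
  12 = 2*5 + 2, so a_1 = 2.
  5 = 2*2 + 1, so a_2 = 2.
  2 = 2*1 + 0, so a_3 = 2.
The remainder reaches 0 after 4 divisions, so the expansion has 4 partial quotients, read off in order.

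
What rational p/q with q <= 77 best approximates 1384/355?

269/69

Expand x = 1384/355 as a continued fraction with the Euclidean algorithm:
  1384 = 3*355 + 319, so a_0 = 3.
  355 = 1*319 + 36, so a_1 = 1.
  319 = 8*36 + 31, so a_2 = 8.
  36 = 1*31 + 5, so a_3 = 1.
  31 = 6*5 + 1, so a_4 = 6.
  5 = 5*1 + 0, so a_5 = 5.
so x = [3; 1, 8, 1, 6, 5].
Convergents (p_i = a_i*p_{i-1} + p_{i-2}, q_i = a_i*q_{i-1} + q_{i-2} with p_{-2}=0, p_{-1}=1, q_{-2}=1, q_{-1}=0), until the denominator exceeds 77:
  i=0: a_0=3, p_0 = 3*1 + 0 = 3, q_0 = 3*0 + 1 = 1.
  i=1: a_1=1, p_1 = 1*3 + 1 = 4, q_1 = 1*1 + 0 = 1.
  i=2: a_2=8, p_2 = 8*4 + 3 = 35, q_2 = 8*1 + 1 = 9.
  i=3: a_3=1, p_3 = 1*35 + 4 = 39, q_3 = 1*9 + 1 = 10.
  i=4: a_4=6, p_4 = 6*39 + 35 = 269, q_4 = 6*10 + 9 = 69.
  i=5: a_5=5, p_5 = 5*269 + 39 = 1384, q_5 = 5*69 + 10 = 355.
q_5 = 355 > 77, so the last convergent with denominator <= 77 is p_4/q_4 = 269/69.
The closest fraction with denominator <= 77 is either p_4/q_4 or the intermediate fraction (k*p_4 + p_3)/(k*q_4 + q_3) with the largest k >= 1 whose denominator stays <= 77; these approach x as k grows, and every other convergent or intermediate fraction in range is farther away.
Largest k: floor((77 - q_3)/q_4) = floor((77 - 10)/69) = 0.
Since k = 0, no intermediate fraction beyond p_4/q_4 has denominator <= 77, so the convergent 269/69 is the closest (its error is |1384*69 - 269*355|/(355*69) = 1/24495).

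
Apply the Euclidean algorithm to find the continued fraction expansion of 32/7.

Run the Euclidean algorithm on 32 and 7; the successive quotients are the partial quotients a_0, a_1, ... (each step inverts the fractional part left over by the previous one):
  32 = 4*7 + 4, so a_0 = 4.
  7 = 1*4 + 3, so a_1 = 1.
  4 = 1*3 + 1, so a_2 = 1.
  3 = 3*1 + 0, so a_3 = 3.
The remainder reaches 0 after 4 divisions, so the expansion has 4 partial quotients, read off in order.

[4; 1, 1, 3]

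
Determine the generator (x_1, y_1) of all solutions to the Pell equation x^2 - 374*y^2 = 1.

(x, y) = (3365, 174)

First expand sqrt(374) as a continued fraction. With x_i = (sqrt(374) + m_i)/d_i and (m_0, d_0) = (0, 1): a_0 = floor(sqrt(374)) = 19, since 19^2 = 361 <= 374 < 400 = 20^2.
Iterate m_{i+1} = d_i*a_i - m_i, d_{i+1} = (374 - m_{i+1}^2)/d_i, a_{i+1} = floor((a_0 + m_{i+1})/d_{i+1}):
  m_1 = 1*19 - 0 = 19, d_1 = (374 - 19^2)/1 = 13/1 = 13, a_1 = floor((19 + 19)/13) = 2.
  m_2 = 13*2 - 19 = 7, d_2 = (374 - 7^2)/13 = 325/13 = 25, a_2 = floor((19 + 7)/25) = 1.
  m_3 = 25*1 - 7 = 18, d_3 = (374 - 18^2)/25 = 50/25 = 2, a_3 = floor((19 + 18)/2) = 18.
  m_4 = 2*18 - 18 = 18, d_4 = (374 - 18^2)/2 = 50/2 = 25, a_4 = floor((19 + 18)/25) = 1.
  m_5 = 25*1 - 18 = 7, d_5 = (374 - 7^2)/25 = 325/25 = 13, a_5 = floor((19 + 7)/13) = 2.
  m_6 = 13*2 - 7 = 19, d_6 = (374 - 19^2)/13 = 13/13 = 1, a_6 = floor((19 + 19)/1) = 38.
  m_7 = 1*38 - 19 = 19, d_7 = (374 - 19^2)/1 = 13/1 = 13: (m_7, d_7) = (m_1, d_1) = (19, 13), so from here the quotients repeat a_1, ..., a_6; the period length is 6.
So sqrt(374) = [19; (2, 1, 18, 1, 2, 38)] with period length k = 6.
k is even, so the fundamental solution of x^2 - 374y^2 = 1 is (p_{k-1}, q_{k-1}) = (p_5, q_5); compute convergents through index 5.
Convergents (p_i = a_i*p_{i-1} + p_{i-2}, q_i = a_i*q_{i-1} + q_{i-2} with p_{-2}=0, p_{-1}=1, q_{-2}=1, q_{-1}=0):
  i=0: a_0=19, p_0 = 19*1 + 0 = 19, q_0 = 19*0 + 1 = 1.
  i=1: a_1=2, p_1 = 2*19 + 1 = 39, q_1 = 2*1 + 0 = 2.
  i=2: a_2=1, p_2 = 1*39 + 19 = 58, q_2 = 1*2 + 1 = 3.
  i=3: a_3=18, p_3 = 18*58 + 39 = 1083, q_3 = 18*3 + 2 = 56.
  i=4: a_4=1, p_4 = 1*1083 + 58 = 1141, q_4 = 1*56 + 3 = 59.
  i=5: a_5=2, p_5 = 2*1141 + 1083 = 3365, q_5 = 2*59 + 56 = 174.
Check: 3365^2 - 374*174^2 = 11323225 - 11323224 = 1, so (x, y) = (3365, 174) solves the equation, and by the theorem it is the least positive solution.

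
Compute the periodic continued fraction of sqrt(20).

[4; (2, 8)]

Write x_i = (sqrt(20) + m_i)/d_i with (m_0, d_0) = (0, 1). a_0 = floor(sqrt(20)) = 4, since 4^2 = 16 <= 20 < 25 = 5^2.
Iterate m_{i+1} = d_i*a_i - m_i, d_{i+1} = (20 - m_{i+1}^2)/d_i, a_{i+1} = floor((a_0 + m_{i+1})/d_{i+1}):
  m_1 = 1*4 - 0 = 4, d_1 = (20 - 4^2)/1 = 4/1 = 4, a_1 = floor((4 + 4)/4) = 2.
  m_2 = 4*2 - 4 = 4, d_2 = (20 - 4^2)/4 = 4/4 = 1, a_2 = floor((4 + 4)/1) = 8.
  m_3 = 1*8 - 4 = 4, d_3 = (20 - 4^2)/1 = 4/1 = 4: (m_3, d_3) = (m_1, d_1) = (4, 4), so from here the quotients repeat a_1, a_2; the period length is 2.
Hence the expansion of sqrt(20) is a_0 = 4 followed by the repeating block 2, 8 (period 2).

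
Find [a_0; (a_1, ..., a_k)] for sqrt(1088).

[32; (1, 64)]

Write x_i = (sqrt(1088) + m_i)/d_i with (m_0, d_0) = (0, 1). a_0 = floor(sqrt(1088)) = 32, since 32^2 = 1024 <= 1088 < 1089 = 33^2.
Iterate m_{i+1} = d_i*a_i - m_i, d_{i+1} = (1088 - m_{i+1}^2)/d_i, a_{i+1} = floor((a_0 + m_{i+1})/d_{i+1}):
  m_1 = 1*32 - 0 = 32, d_1 = (1088 - 32^2)/1 = 64/1 = 64, a_1 = floor((32 + 32)/64) = 1.
  m_2 = 64*1 - 32 = 32, d_2 = (1088 - 32^2)/64 = 64/64 = 1, a_2 = floor((32 + 32)/1) = 64.
  m_3 = 1*64 - 32 = 32, d_3 = (1088 - 32^2)/1 = 64/1 = 64: (m_3, d_3) = (m_1, d_1) = (32, 64), so from here the quotients repeat a_1, a_2; the period length is 2.
Hence the expansion of sqrt(1088) is a_0 = 32 followed by the repeating block 1, 64 (period 2).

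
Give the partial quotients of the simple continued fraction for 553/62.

Run the Euclidean algorithm on 553 and 62; the successive quotients are the partial quotients a_0, a_1, ... (each step inverts the fractional part left over by the previous one):
  553 = 8*62 + 57, so a_0 = 8.
  62 = 1*57 + 5, so a_1 = 1.
  57 = 11*5 + 2, so a_2 = 11.
  5 = 2*2 + 1, so a_3 = 2.
  2 = 2*1 + 0, so a_4 = 2.
The remainder reaches 0 after 5 divisions, so the expansion has 5 partial quotients, read off in order.

[8; 1, 11, 2, 2]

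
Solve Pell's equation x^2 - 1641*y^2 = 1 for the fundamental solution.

First expand sqrt(1641) as a continued fraction. With x_i = (sqrt(1641) + m_i)/d_i and (m_0, d_0) = (0, 1): a_0 = floor(sqrt(1641)) = 40, since 40^2 = 1600 <= 1641 < 1681 = 41^2.
Iterate m_{i+1} = d_i*a_i - m_i, d_{i+1} = (1641 - m_{i+1}^2)/d_i, a_{i+1} = floor((a_0 + m_{i+1})/d_{i+1}):
  m_1 = 1*40 - 0 = 40, d_1 = (1641 - 40^2)/1 = 41/1 = 41, a_1 = floor((40 + 40)/41) = 1.
  m_2 = 41*1 - 40 = 1, d_2 = (1641 - 1^2)/41 = 1640/41 = 40, a_2 = floor((40 + 1)/40) = 1.
  m_3 = 40*1 - 1 = 39, d_3 = (1641 - 39^2)/40 = 120/40 = 3, a_3 = floor((40 + 39)/3) = 26.
  m_4 = 3*26 - 39 = 39, d_4 = (1641 - 39^2)/3 = 120/3 = 40, a_4 = floor((40 + 39)/40) = 1.
  m_5 = 40*1 - 39 = 1, d_5 = (1641 - 1^2)/40 = 1640/40 = 41, a_5 = floor((40 + 1)/41) = 1.
  m_6 = 41*1 - 1 = 40, d_6 = (1641 - 40^2)/41 = 41/41 = 1, a_6 = floor((40 + 40)/1) = 80.
  m_7 = 1*80 - 40 = 40, d_7 = (1641 - 40^2)/1 = 41/1 = 41: (m_7, d_7) = (m_1, d_1) = (40, 41), so from here the quotients repeat a_1, ..., a_6; the period length is 6.
So sqrt(1641) = [40; (1, 1, 26, 1, 1, 80)] with period length k = 6.
k is even, so the fundamental solution of x^2 - 1641y^2 = 1 is (p_{k-1}, q_{k-1}) = (p_5, q_5); compute convergents through index 5.
Convergents (p_i = a_i*p_{i-1} + p_{i-2}, q_i = a_i*q_{i-1} + q_{i-2} with p_{-2}=0, p_{-1}=1, q_{-2}=1, q_{-1}=0):
  i=0: a_0=40, p_0 = 40*1 + 0 = 40, q_0 = 40*0 + 1 = 1.
  i=1: a_1=1, p_1 = 1*40 + 1 = 41, q_1 = 1*1 + 0 = 1.
  i=2: a_2=1, p_2 = 1*41 + 40 = 81, q_2 = 1*1 + 1 = 2.
  i=3: a_3=26, p_3 = 26*81 + 41 = 2147, q_3 = 26*2 + 1 = 53.
  i=4: a_4=1, p_4 = 1*2147 + 81 = 2228, q_4 = 1*53 + 2 = 55.
  i=5: a_5=1, p_5 = 1*2228 + 2147 = 4375, q_5 = 1*55 + 53 = 108.
Check: 4375^2 - 1641*108^2 = 19140625 - 19140624 = 1, so (x, y) = (4375, 108) solves the equation, and by the theorem it is the least positive solution.

(x, y) = (4375, 108)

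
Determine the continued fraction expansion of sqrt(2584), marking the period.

Write x_i = (sqrt(2584) + m_i)/d_i with (m_0, d_0) = (0, 1). a_0 = floor(sqrt(2584)) = 50, since 50^2 = 2500 <= 2584 < 2601 = 51^2.
Iterate m_{i+1} = d_i*a_i - m_i, d_{i+1} = (2584 - m_{i+1}^2)/d_i, a_{i+1} = floor((a_0 + m_{i+1})/d_{i+1}):
  m_1 = 1*50 - 0 = 50, d_1 = (2584 - 50^2)/1 = 84/1 = 84, a_1 = floor((50 + 50)/84) = 1.
  m_2 = 84*1 - 50 = 34, d_2 = (2584 - 34^2)/84 = 1428/84 = 17, a_2 = floor((50 + 34)/17) = 4.
  m_3 = 17*4 - 34 = 34, d_3 = (2584 - 34^2)/17 = 1428/17 = 84, a_3 = floor((50 + 34)/84) = 1.
  m_4 = 84*1 - 34 = 50, d_4 = (2584 - 50^2)/84 = 84/84 = 1, a_4 = floor((50 + 50)/1) = 100.
  m_5 = 1*100 - 50 = 50, d_5 = (2584 - 50^2)/1 = 84/1 = 84: (m_5, d_5) = (m_1, d_1) = (50, 84), so from here the quotients repeat a_1, ..., a_4; the period length is 4.
Hence the expansion of sqrt(2584) is a_0 = 50 followed by the repeating block 1, 4, 1, 100 (period 4).

[50; (1, 4, 1, 100)]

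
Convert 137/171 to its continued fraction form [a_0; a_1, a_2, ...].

[0; 1, 4, 34]

Run the Euclidean algorithm on 137 and 171; the successive quotients are the partial quotients a_0, a_1, ... (each step inverts the fractional part left over by the previous one):
  137 = 0*171 + 137, so a_0 = 0.
  171 = 1*137 + 34, so a_1 = 1.
  137 = 4*34 + 1, so a_2 = 4.
  34 = 34*1 + 0, so a_3 = 34.
The remainder reaches 0 after 4 divisions, so the expansion has 4 partial quotients, read off in order.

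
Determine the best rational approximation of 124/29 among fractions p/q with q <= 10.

Expand x = 124/29 as a continued fraction with the Euclidean algorithm:
  124 = 4*29 + 8, so a_0 = 4.
  29 = 3*8 + 5, so a_1 = 3.
  8 = 1*5 + 3, so a_2 = 1.
  5 = 1*3 + 2, so a_3 = 1.
  3 = 1*2 + 1, so a_4 = 1.
  2 = 2*1 + 0, so a_5 = 2.
so x = [4; 3, 1, 1, 1, 2].
Convergents (p_i = a_i*p_{i-1} + p_{i-2}, q_i = a_i*q_{i-1} + q_{i-2} with p_{-2}=0, p_{-1}=1, q_{-2}=1, q_{-1}=0), until the denominator exceeds 10:
  i=0: a_0=4, p_0 = 4*1 + 0 = 4, q_0 = 4*0 + 1 = 1.
  i=1: a_1=3, p_1 = 3*4 + 1 = 13, q_1 = 3*1 + 0 = 3.
  i=2: a_2=1, p_2 = 1*13 + 4 = 17, q_2 = 1*3 + 1 = 4.
  i=3: a_3=1, p_3 = 1*17 + 13 = 30, q_3 = 1*4 + 3 = 7.
  i=4: a_4=1, p_4 = 1*30 + 17 = 47, q_4 = 1*7 + 4 = 11.
q_4 = 11 > 10, so the last convergent with denominator <= 10 is p_3/q_3 = 30/7.
The closest fraction with denominator <= 10 is either p_3/q_3 or the intermediate fraction (k*p_3 + p_2)/(k*q_3 + q_2) with the largest k >= 1 whose denominator stays <= 10; these approach x as k grows, and every other convergent or intermediate fraction in range is farther away.
Largest k: floor((10 - q_2)/q_3) = floor((10 - 4)/7) = 0.
Since k = 0, no intermediate fraction beyond p_3/q_3 has denominator <= 10, so the convergent 30/7 is the closest (its error is |124*7 - 30*29|/(29*7) = 2/203).

30/7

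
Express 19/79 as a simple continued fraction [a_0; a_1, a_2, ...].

Run the Euclidean algorithm on 19 and 79; the successive quotients are the partial quotients a_0, a_1, ... (each step inverts the fractional part left over by the previous one):
  19 = 0*79 + 19, so a_0 = 0.
  79 = 4*19 + 3, so a_1 = 4.
  19 = 6*3 + 1, so a_2 = 6.
  3 = 3*1 + 0, so a_3 = 3.
The remainder reaches 0 after 4 divisions, so the expansion has 4 partial quotients, read off in order.

[0; 4, 6, 3]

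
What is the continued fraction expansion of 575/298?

[1; 1, 13, 5, 4]

Run the Euclidean algorithm on 575 and 298; the successive quotients are the partial quotients a_0, a_1, ... (each step inverts the fractional part left over by the previous one):
  575 = 1*298 + 277, so a_0 = 1.
  298 = 1*277 + 21, so a_1 = 1.
  277 = 13*21 + 4, so a_2 = 13.
  21 = 5*4 + 1, so a_3 = 5.
  4 = 4*1 + 0, so a_4 = 4.
The remainder reaches 0 after 5 divisions, so the expansion has 5 partial quotients, read off in order.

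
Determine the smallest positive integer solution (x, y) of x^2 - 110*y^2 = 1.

First expand sqrt(110) as a continued fraction. With x_i = (sqrt(110) + m_i)/d_i and (m_0, d_0) = (0, 1): a_0 = floor(sqrt(110)) = 10, since 10^2 = 100 <= 110 < 121 = 11^2.
Iterate m_{i+1} = d_i*a_i - m_i, d_{i+1} = (110 - m_{i+1}^2)/d_i, a_{i+1} = floor((a_0 + m_{i+1})/d_{i+1}):
  m_1 = 1*10 - 0 = 10, d_1 = (110 - 10^2)/1 = 10/1 = 10, a_1 = floor((10 + 10)/10) = 2.
  m_2 = 10*2 - 10 = 10, d_2 = (110 - 10^2)/10 = 10/10 = 1, a_2 = floor((10 + 10)/1) = 20.
  m_3 = 1*20 - 10 = 10, d_3 = (110 - 10^2)/1 = 10/1 = 10: (m_3, d_3) = (m_1, d_1) = (10, 10), so from here the quotients repeat a_1, a_2; the period length is 2.
So sqrt(110) = [10; (2, 20)] with period length k = 2.
k is even, so the fundamental solution of x^2 - 110y^2 = 1 is (p_{k-1}, q_{k-1}) = (p_1, q_1); compute convergents through index 1.
Convergents (p_i = a_i*p_{i-1} + p_{i-2}, q_i = a_i*q_{i-1} + q_{i-2} with p_{-2}=0, p_{-1}=1, q_{-2}=1, q_{-1}=0):
  i=0: a_0=10, p_0 = 10*1 + 0 = 10, q_0 = 10*0 + 1 = 1.
  i=1: a_1=2, p_1 = 2*10 + 1 = 21, q_1 = 2*1 + 0 = 2.
Check: 21^2 - 110*2^2 = 441 - 440 = 1, so (x, y) = (21, 2) solves the equation, and by the theorem it is the least positive solution.

(x, y) = (21, 2)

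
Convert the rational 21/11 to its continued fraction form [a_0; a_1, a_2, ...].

[1; 1, 10]

Run the Euclidean algorithm on 21 and 11; the successive quotients are the partial quotients a_0, a_1, ... (each step inverts the fractional part left over by the previous one):
  21 = 1*11 + 10, so a_0 = 1.
  11 = 1*10 + 1, so a_1 = 1.
  10 = 10*1 + 0, so a_2 = 10.
The remainder reaches 0 after 3 divisions, so the expansion has 3 partial quotients, read off in order.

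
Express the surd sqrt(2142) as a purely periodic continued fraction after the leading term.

Write x_i = (sqrt(2142) + m_i)/d_i with (m_0, d_0) = (0, 1). a_0 = floor(sqrt(2142)) = 46, since 46^2 = 2116 <= 2142 < 2209 = 47^2.
Iterate m_{i+1} = d_i*a_i - m_i, d_{i+1} = (2142 - m_{i+1}^2)/d_i, a_{i+1} = floor((a_0 + m_{i+1})/d_{i+1}):
  m_1 = 1*46 - 0 = 46, d_1 = (2142 - 46^2)/1 = 26/1 = 26, a_1 = floor((46 + 46)/26) = 3.
  m_2 = 26*3 - 46 = 32, d_2 = (2142 - 32^2)/26 = 1118/26 = 43, a_2 = floor((46 + 32)/43) = 1.
  m_3 = 43*1 - 32 = 11, d_3 = (2142 - 11^2)/43 = 2021/43 = 47, a_3 = floor((46 + 11)/47) = 1.
  m_4 = 47*1 - 11 = 36, d_4 = (2142 - 36^2)/47 = 846/47 = 18, a_4 = floor((46 + 36)/18) = 4.
  m_5 = 18*4 - 36 = 36, d_5 = (2142 - 36^2)/18 = 846/18 = 47, a_5 = floor((46 + 36)/47) = 1.
  m_6 = 47*1 - 36 = 11, d_6 = (2142 - 11^2)/47 = 2021/47 = 43, a_6 = floor((46 + 11)/43) = 1.
  m_7 = 43*1 - 11 = 32, d_7 = (2142 - 32^2)/43 = 1118/43 = 26, a_7 = floor((46 + 32)/26) = 3.
  m_8 = 26*3 - 32 = 46, d_8 = (2142 - 46^2)/26 = 26/26 = 1, a_8 = floor((46 + 46)/1) = 92.
  m_9 = 1*92 - 46 = 46, d_9 = (2142 - 46^2)/1 = 26/1 = 26: (m_9, d_9) = (m_1, d_1) = (46, 26), so from here the quotients repeat a_1, ..., a_8; the period length is 8.
Hence the expansion of sqrt(2142) is a_0 = 46 followed by the repeating block 3, 1, 1, 4, 1, 1, 3, 92 (period 8).

[46; (3, 1, 1, 4, 1, 1, 3, 92)]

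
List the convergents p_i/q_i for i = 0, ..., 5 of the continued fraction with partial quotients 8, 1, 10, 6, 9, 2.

8/1, 9/1, 98/11, 597/67, 5471/614, 11539/1295

Using the convergent recurrence p_i = a_i*p_{i-1} + p_{i-2}, q_i = a_i*q_{i-1} + q_{i-2} with p_{-2}=0, p_{-1}=1, q_{-2}=1, q_{-1}=0:
  i=0: a_0=8, p_0 = 8*1 + 0 = 8, q_0 = 8*0 + 1 = 1.
  i=1: a_1=1, p_1 = 1*8 + 1 = 9, q_1 = 1*1 + 0 = 1.
  i=2: a_2=10, p_2 = 10*9 + 8 = 98, q_2 = 10*1 + 1 = 11.
  i=3: a_3=6, p_3 = 6*98 + 9 = 597, q_3 = 6*11 + 1 = 67.
  i=4: a_4=9, p_4 = 9*597 + 98 = 5471, q_4 = 9*67 + 11 = 614.
  i=5: a_5=2, p_5 = 2*5471 + 597 = 11539, q_5 = 2*614 + 67 = 1295.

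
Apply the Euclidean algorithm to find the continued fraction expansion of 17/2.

Run the Euclidean algorithm on 17 and 2; the successive quotients are the partial quotients a_0, a_1, ... (each step inverts the fractional part left over by the previous one):
  17 = 8*2 + 1, so a_0 = 8.
  2 = 2*1 + 0, so a_1 = 2.
The remainder reaches 0 after 2 divisions, so the expansion has 2 partial quotients, read off in order.

[8; 2]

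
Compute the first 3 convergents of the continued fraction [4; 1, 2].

4/1, 5/1, 14/3

Using the convergent recurrence p_i = a_i*p_{i-1} + p_{i-2}, q_i = a_i*q_{i-1} + q_{i-2} with p_{-2}=0, p_{-1}=1, q_{-2}=1, q_{-1}=0:
  i=0: a_0=4, p_0 = 4*1 + 0 = 4, q_0 = 4*0 + 1 = 1.
  i=1: a_1=1, p_1 = 1*4 + 1 = 5, q_1 = 1*1 + 0 = 1.
  i=2: a_2=2, p_2 = 2*5 + 4 = 14, q_2 = 2*1 + 1 = 3.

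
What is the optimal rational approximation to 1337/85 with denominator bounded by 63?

Expand x = 1337/85 as a continued fraction with the Euclidean algorithm:
  1337 = 15*85 + 62, so a_0 = 15.
  85 = 1*62 + 23, so a_1 = 1.
  62 = 2*23 + 16, so a_2 = 2.
  23 = 1*16 + 7, so a_3 = 1.
  16 = 2*7 + 2, so a_4 = 2.
  7 = 3*2 + 1, so a_5 = 3.
  2 = 2*1 + 0, so a_6 = 2.
so x = [15; 1, 2, 1, 2, 3, 2].
Convergents (p_i = a_i*p_{i-1} + p_{i-2}, q_i = a_i*q_{i-1} + q_{i-2} with p_{-2}=0, p_{-1}=1, q_{-2}=1, q_{-1}=0), until the denominator exceeds 63:
  i=0: a_0=15, p_0 = 15*1 + 0 = 15, q_0 = 15*0 + 1 = 1.
  i=1: a_1=1, p_1 = 1*15 + 1 = 16, q_1 = 1*1 + 0 = 1.
  i=2: a_2=2, p_2 = 2*16 + 15 = 47, q_2 = 2*1 + 1 = 3.
  i=3: a_3=1, p_3 = 1*47 + 16 = 63, q_3 = 1*3 + 1 = 4.
  i=4: a_4=2, p_4 = 2*63 + 47 = 173, q_4 = 2*4 + 3 = 11.
  i=5: a_5=3, p_5 = 3*173 + 63 = 582, q_5 = 3*11 + 4 = 37.
  i=6: a_6=2, p_6 = 2*582 + 173 = 1337, q_6 = 2*37 + 11 = 85.
q_6 = 85 > 63, so the last convergent with denominator <= 63 is p_5/q_5 = 582/37.
The closest fraction with denominator <= 63 is either p_5/q_5 or the intermediate fraction (k*p_5 + p_4)/(k*q_5 + q_4) with the largest k >= 1 whose denominator stays <= 63; these approach x as k grows, and every other convergent or intermediate fraction in range is farther away.
Largest k: floor((63 - q_4)/q_5) = floor((63 - 11)/37) = 1.
That gives (1*582 + 173)/(1*37 + 11) = 755/48.
Compare the errors: |x - 582/37| = |1337*37 - 582*85|/(85*37) = 1/3145, and |x - 755/48| = |1337*48 - 755*85|/(85*48) = 1/4080.
Cross-multiplying, 1*3145 = 3145 < 4080 = 1*4080, so 1/4080 is smaller: the intermediate fraction 755/48 is closer to x than 582/37.

755/48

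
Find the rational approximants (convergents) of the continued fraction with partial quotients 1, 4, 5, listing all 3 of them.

Using the convergent recurrence p_i = a_i*p_{i-1} + p_{i-2}, q_i = a_i*q_{i-1} + q_{i-2} with p_{-2}=0, p_{-1}=1, q_{-2}=1, q_{-1}=0:
  i=0: a_0=1, p_0 = 1*1 + 0 = 1, q_0 = 1*0 + 1 = 1.
  i=1: a_1=4, p_1 = 4*1 + 1 = 5, q_1 = 4*1 + 0 = 4.
  i=2: a_2=5, p_2 = 5*5 + 1 = 26, q_2 = 5*4 + 1 = 21.

1/1, 5/4, 26/21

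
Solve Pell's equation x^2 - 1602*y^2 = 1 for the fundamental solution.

First expand sqrt(1602) as a continued fraction. With x_i = (sqrt(1602) + m_i)/d_i and (m_0, d_0) = (0, 1): a_0 = floor(sqrt(1602)) = 40, since 40^2 = 1600 <= 1602 < 1681 = 41^2.
Iterate m_{i+1} = d_i*a_i - m_i, d_{i+1} = (1602 - m_{i+1}^2)/d_i, a_{i+1} = floor((a_0 + m_{i+1})/d_{i+1}):
  m_1 = 1*40 - 0 = 40, d_1 = (1602 - 40^2)/1 = 2/1 = 2, a_1 = floor((40 + 40)/2) = 40.
  m_2 = 2*40 - 40 = 40, d_2 = (1602 - 40^2)/2 = 2/2 = 1, a_2 = floor((40 + 40)/1) = 80.
  m_3 = 1*80 - 40 = 40, d_3 = (1602 - 40^2)/1 = 2/1 = 2: (m_3, d_3) = (m_1, d_1) = (40, 2), so from here the quotients repeat a_1, a_2; the period length is 2.
So sqrt(1602) = [40; (40, 80)] with period length k = 2.
k is even, so the fundamental solution of x^2 - 1602y^2 = 1 is (p_{k-1}, q_{k-1}) = (p_1, q_1); compute convergents through index 1.
Convergents (p_i = a_i*p_{i-1} + p_{i-2}, q_i = a_i*q_{i-1} + q_{i-2} with p_{-2}=0, p_{-1}=1, q_{-2}=1, q_{-1}=0):
  i=0: a_0=40, p_0 = 40*1 + 0 = 40, q_0 = 40*0 + 1 = 1.
  i=1: a_1=40, p_1 = 40*40 + 1 = 1601, q_1 = 40*1 + 0 = 40.
Check: 1601^2 - 1602*40^2 = 2563201 - 2563200 = 1, so (x, y) = (1601, 40) solves the equation, and by the theorem it is the least positive solution.

(x, y) = (1601, 40)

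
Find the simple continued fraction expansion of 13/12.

[1; 12]

Run the Euclidean algorithm on 13 and 12; the successive quotients are the partial quotients a_0, a_1, ... (each step inverts the fractional part left over by the previous one):
  13 = 1*12 + 1, so a_0 = 1.
  12 = 12*1 + 0, so a_1 = 12.
The remainder reaches 0 after 2 divisions, so the expansion has 2 partial quotients, read off in order.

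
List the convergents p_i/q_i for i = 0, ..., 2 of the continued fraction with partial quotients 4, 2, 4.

4/1, 9/2, 40/9

Using the convergent recurrence p_i = a_i*p_{i-1} + p_{i-2}, q_i = a_i*q_{i-1} + q_{i-2} with p_{-2}=0, p_{-1}=1, q_{-2}=1, q_{-1}=0:
  i=0: a_0=4, p_0 = 4*1 + 0 = 4, q_0 = 4*0 + 1 = 1.
  i=1: a_1=2, p_1 = 2*4 + 1 = 9, q_1 = 2*1 + 0 = 2.
  i=2: a_2=4, p_2 = 4*9 + 4 = 40, q_2 = 4*2 + 1 = 9.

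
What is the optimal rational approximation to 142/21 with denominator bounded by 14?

Expand x = 142/21 as a continued fraction with the Euclidean algorithm:
  142 = 6*21 + 16, so a_0 = 6.
  21 = 1*16 + 5, so a_1 = 1.
  16 = 3*5 + 1, so a_2 = 3.
  5 = 5*1 + 0, so a_3 = 5.
so x = [6; 1, 3, 5].
Convergents (p_i = a_i*p_{i-1} + p_{i-2}, q_i = a_i*q_{i-1} + q_{i-2} with p_{-2}=0, p_{-1}=1, q_{-2}=1, q_{-1}=0), until the denominator exceeds 14:
  i=0: a_0=6, p_0 = 6*1 + 0 = 6, q_0 = 6*0 + 1 = 1.
  i=1: a_1=1, p_1 = 1*6 + 1 = 7, q_1 = 1*1 + 0 = 1.
  i=2: a_2=3, p_2 = 3*7 + 6 = 27, q_2 = 3*1 + 1 = 4.
  i=3: a_3=5, p_3 = 5*27 + 7 = 142, q_3 = 5*4 + 1 = 21.
q_3 = 21 > 14, so the last convergent with denominator <= 14 is p_2/q_2 = 27/4.
The closest fraction with denominator <= 14 is either p_2/q_2 or the intermediate fraction (k*p_2 + p_1)/(k*q_2 + q_1) with the largest k >= 1 whose denominator stays <= 14; these approach x as k grows, and every other convergent or intermediate fraction in range is farther away.
Largest k: floor((14 - q_1)/q_2) = floor((14 - 1)/4) = 3.
That gives (3*27 + 7)/(3*4 + 1) = 88/13.
Compare the errors: |x - 27/4| = |142*4 - 27*21|/(21*4) = 1/84, and |x - 88/13| = |142*13 - 88*21|/(21*13) = 2/273.
Cross-multiplying, 2*84 = 168 < 273 = 1*273, so 2/273 is smaller: the intermediate fraction 88/13 is closer to x than 27/4.

88/13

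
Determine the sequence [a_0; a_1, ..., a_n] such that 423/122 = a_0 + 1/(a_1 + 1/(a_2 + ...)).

Run the Euclidean algorithm on 423 and 122; the successive quotients are the partial quotients a_0, a_1, ... (each step inverts the fractional part left over by the previous one):
  423 = 3*122 + 57, so a_0 = 3.
  122 = 2*57 + 8, so a_1 = 2.
  57 = 7*8 + 1, so a_2 = 7.
  8 = 8*1 + 0, so a_3 = 8.
The remainder reaches 0 after 4 divisions, so the expansion has 4 partial quotients, read off in order.

[3; 2, 7, 8]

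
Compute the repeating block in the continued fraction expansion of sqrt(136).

Write x_i = (sqrt(136) + m_i)/d_i with (m_0, d_0) = (0, 1). a_0 = floor(sqrt(136)) = 11, since 11^2 = 121 <= 136 < 144 = 12^2.
Iterate m_{i+1} = d_i*a_i - m_i, d_{i+1} = (136 - m_{i+1}^2)/d_i, a_{i+1} = floor((a_0 + m_{i+1})/d_{i+1}):
  m_1 = 1*11 - 0 = 11, d_1 = (136 - 11^2)/1 = 15/1 = 15, a_1 = floor((11 + 11)/15) = 1.
  m_2 = 15*1 - 11 = 4, d_2 = (136 - 4^2)/15 = 120/15 = 8, a_2 = floor((11 + 4)/8) = 1.
  m_3 = 8*1 - 4 = 4, d_3 = (136 - 4^2)/8 = 120/8 = 15, a_3 = floor((11 + 4)/15) = 1.
  m_4 = 15*1 - 4 = 11, d_4 = (136 - 11^2)/15 = 15/15 = 1, a_4 = floor((11 + 11)/1) = 22.
  m_5 = 1*22 - 11 = 11, d_5 = (136 - 11^2)/1 = 15/1 = 15: (m_5, d_5) = (m_1, d_1) = (11, 15), so from here the quotients repeat a_1, ..., a_4; the period length is 4.
Hence the expansion of sqrt(136) is a_0 = 11 followed by the repeating block 1, 1, 1, 22 (period 4).

[11; (1, 1, 1, 22)]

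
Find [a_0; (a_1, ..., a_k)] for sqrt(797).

[28; (4, 3, 13, 1, 4, 4, 1, 13, 3, 4, 56)]

Write x_i = (sqrt(797) + m_i)/d_i with (m_0, d_0) = (0, 1). a_0 = floor(sqrt(797)) = 28, since 28^2 = 784 <= 797 < 841 = 29^2.
Iterate m_{i+1} = d_i*a_i - m_i, d_{i+1} = (797 - m_{i+1}^2)/d_i, a_{i+1} = floor((a_0 + m_{i+1})/d_{i+1}):
  m_1 = 1*28 - 0 = 28, d_1 = (797 - 28^2)/1 = 13/1 = 13, a_1 = floor((28 + 28)/13) = 4.
  m_2 = 13*4 - 28 = 24, d_2 = (797 - 24^2)/13 = 221/13 = 17, a_2 = floor((28 + 24)/17) = 3.
  m_3 = 17*3 - 24 = 27, d_3 = (797 - 27^2)/17 = 68/17 = 4, a_3 = floor((28 + 27)/4) = 13.
  m_4 = 4*13 - 27 = 25, d_4 = (797 - 25^2)/4 = 172/4 = 43, a_4 = floor((28 + 25)/43) = 1.
  m_5 = 43*1 - 25 = 18, d_5 = (797 - 18^2)/43 = 473/43 = 11, a_5 = floor((28 + 18)/11) = 4.
  m_6 = 11*4 - 18 = 26, d_6 = (797 - 26^2)/11 = 121/11 = 11, a_6 = floor((28 + 26)/11) = 4.
  m_7 = 11*4 - 26 = 18, d_7 = (797 - 18^2)/11 = 473/11 = 43, a_7 = floor((28 + 18)/43) = 1.
  m_8 = 43*1 - 18 = 25, d_8 = (797 - 25^2)/43 = 172/43 = 4, a_8 = floor((28 + 25)/4) = 13.
  m_9 = 4*13 - 25 = 27, d_9 = (797 - 27^2)/4 = 68/4 = 17, a_9 = floor((28 + 27)/17) = 3.
  m_10 = 17*3 - 27 = 24, d_10 = (797 - 24^2)/17 = 221/17 = 13, a_10 = floor((28 + 24)/13) = 4.
  m_11 = 13*4 - 24 = 28, d_11 = (797 - 28^2)/13 = 13/13 = 1, a_11 = floor((28 + 28)/1) = 56.
  m_12 = 1*56 - 28 = 28, d_12 = (797 - 28^2)/1 = 13/1 = 13: (m_12, d_12) = (m_1, d_1) = (28, 13), so from here the quotients repeat a_1, ..., a_11; the period length is 11.
Hence the expansion of sqrt(797) is a_0 = 28 followed by the repeating block 4, 3, 13, 1, 4, 4, 1, 13, 3, 4, 56 (period 11).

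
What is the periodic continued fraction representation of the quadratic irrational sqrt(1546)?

[39; (3, 7, 1, 1, 7, 3, 78)]

Write x_i = (sqrt(1546) + m_i)/d_i with (m_0, d_0) = (0, 1). a_0 = floor(sqrt(1546)) = 39, since 39^2 = 1521 <= 1546 < 1600 = 40^2.
Iterate m_{i+1} = d_i*a_i - m_i, d_{i+1} = (1546 - m_{i+1}^2)/d_i, a_{i+1} = floor((a_0 + m_{i+1})/d_{i+1}):
  m_1 = 1*39 - 0 = 39, d_1 = (1546 - 39^2)/1 = 25/1 = 25, a_1 = floor((39 + 39)/25) = 3.
  m_2 = 25*3 - 39 = 36, d_2 = (1546 - 36^2)/25 = 250/25 = 10, a_2 = floor((39 + 36)/10) = 7.
  m_3 = 10*7 - 36 = 34, d_3 = (1546 - 34^2)/10 = 390/10 = 39, a_3 = floor((39 + 34)/39) = 1.
  m_4 = 39*1 - 34 = 5, d_4 = (1546 - 5^2)/39 = 1521/39 = 39, a_4 = floor((39 + 5)/39) = 1.
  m_5 = 39*1 - 5 = 34, d_5 = (1546 - 34^2)/39 = 390/39 = 10, a_5 = floor((39 + 34)/10) = 7.
  m_6 = 10*7 - 34 = 36, d_6 = (1546 - 36^2)/10 = 250/10 = 25, a_6 = floor((39 + 36)/25) = 3.
  m_7 = 25*3 - 36 = 39, d_7 = (1546 - 39^2)/25 = 25/25 = 1, a_7 = floor((39 + 39)/1) = 78.
  m_8 = 1*78 - 39 = 39, d_8 = (1546 - 39^2)/1 = 25/1 = 25: (m_8, d_8) = (m_1, d_1) = (39, 25), so from here the quotients repeat a_1, ..., a_7; the period length is 7.
Hence the expansion of sqrt(1546) is a_0 = 39 followed by the repeating block 3, 7, 1, 1, 7, 3, 78 (period 7).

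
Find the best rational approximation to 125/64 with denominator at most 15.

Expand x = 125/64 as a continued fraction with the Euclidean algorithm:
  125 = 1*64 + 61, so a_0 = 1.
  64 = 1*61 + 3, so a_1 = 1.
  61 = 20*3 + 1, so a_2 = 20.
  3 = 3*1 + 0, so a_3 = 3.
so x = [1; 1, 20, 3].
Convergents (p_i = a_i*p_{i-1} + p_{i-2}, q_i = a_i*q_{i-1} + q_{i-2} with p_{-2}=0, p_{-1}=1, q_{-2}=1, q_{-1}=0), until the denominator exceeds 15:
  i=0: a_0=1, p_0 = 1*1 + 0 = 1, q_0 = 1*0 + 1 = 1.
  i=1: a_1=1, p_1 = 1*1 + 1 = 2, q_1 = 1*1 + 0 = 1.
  i=2: a_2=20, p_2 = 20*2 + 1 = 41, q_2 = 20*1 + 1 = 21.
q_2 = 21 > 15, so the last convergent with denominator <= 15 is p_1/q_1 = 2/1.
The closest fraction with denominator <= 15 is either p_1/q_1 or the intermediate fraction (k*p_1 + p_0)/(k*q_1 + q_0) with the largest k >= 1 whose denominator stays <= 15; these approach x as k grows, and every other convergent or intermediate fraction in range is farther away.
Largest k: floor((15 - q_0)/q_1) = floor((15 - 1)/1) = 14.
That gives (14*2 + 1)/(14*1 + 1) = 29/15.
Compare the errors: |x - 2/1| = |125*1 - 2*64|/(64*1) = 3/64, and |x - 29/15| = |125*15 - 29*64|/(64*15) = 19/960.
Cross-multiplying, 19*64 = 1216 < 2880 = 3*960, so 19/960 is smaller: the intermediate fraction 29/15 is closer to x than 2/1.

29/15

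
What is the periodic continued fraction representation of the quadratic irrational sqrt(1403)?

Write x_i = (sqrt(1403) + m_i)/d_i with (m_0, d_0) = (0, 1). a_0 = floor(sqrt(1403)) = 37, since 37^2 = 1369 <= 1403 < 1444 = 38^2.
Iterate m_{i+1} = d_i*a_i - m_i, d_{i+1} = (1403 - m_{i+1}^2)/d_i, a_{i+1} = floor((a_0 + m_{i+1})/d_{i+1}):
  m_1 = 1*37 - 0 = 37, d_1 = (1403 - 37^2)/1 = 34/1 = 34, a_1 = floor((37 + 37)/34) = 2.
  m_2 = 34*2 - 37 = 31, d_2 = (1403 - 31^2)/34 = 442/34 = 13, a_2 = floor((37 + 31)/13) = 5.
  m_3 = 13*5 - 31 = 34, d_3 = (1403 - 34^2)/13 = 247/13 = 19, a_3 = floor((37 + 34)/19) = 3.
  m_4 = 19*3 - 34 = 23, d_4 = (1403 - 23^2)/19 = 874/19 = 46, a_4 = floor((37 + 23)/46) = 1.
  m_5 = 46*1 - 23 = 23, d_5 = (1403 - 23^2)/46 = 874/46 = 19, a_5 = floor((37 + 23)/19) = 3.
  m_6 = 19*3 - 23 = 34, d_6 = (1403 - 34^2)/19 = 247/19 = 13, a_6 = floor((37 + 34)/13) = 5.
  m_7 = 13*5 - 34 = 31, d_7 = (1403 - 31^2)/13 = 442/13 = 34, a_7 = floor((37 + 31)/34) = 2.
  m_8 = 34*2 - 31 = 37, d_8 = (1403 - 37^2)/34 = 34/34 = 1, a_8 = floor((37 + 37)/1) = 74.
  m_9 = 1*74 - 37 = 37, d_9 = (1403 - 37^2)/1 = 34/1 = 34: (m_9, d_9) = (m_1, d_1) = (37, 34), so from here the quotients repeat a_1, ..., a_8; the period length is 8.
Hence the expansion of sqrt(1403) is a_0 = 37 followed by the repeating block 2, 5, 3, 1, 3, 5, 2, 74 (period 8).

[37; (2, 5, 3, 1, 3, 5, 2, 74)]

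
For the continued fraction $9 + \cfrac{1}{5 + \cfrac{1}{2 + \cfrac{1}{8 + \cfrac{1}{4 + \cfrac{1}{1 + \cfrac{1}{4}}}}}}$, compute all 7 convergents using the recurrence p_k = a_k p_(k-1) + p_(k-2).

9/1, 46/5, 101/11, 854/93, 3517/383, 4371/476, 21001/2287

Using the convergent recurrence p_i = a_i*p_{i-1} + p_{i-2}, q_i = a_i*q_{i-1} + q_{i-2} with p_{-2}=0, p_{-1}=1, q_{-2}=1, q_{-1}=0:
  i=0: a_0=9, p_0 = 9*1 + 0 = 9, q_0 = 9*0 + 1 = 1.
  i=1: a_1=5, p_1 = 5*9 + 1 = 46, q_1 = 5*1 + 0 = 5.
  i=2: a_2=2, p_2 = 2*46 + 9 = 101, q_2 = 2*5 + 1 = 11.
  i=3: a_3=8, p_3 = 8*101 + 46 = 854, q_3 = 8*11 + 5 = 93.
  i=4: a_4=4, p_4 = 4*854 + 101 = 3517, q_4 = 4*93 + 11 = 383.
  i=5: a_5=1, p_5 = 1*3517 + 854 = 4371, q_5 = 1*383 + 93 = 476.
  i=6: a_6=4, p_6 = 4*4371 + 3517 = 21001, q_6 = 4*476 + 383 = 2287.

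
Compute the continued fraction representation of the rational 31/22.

Run the Euclidean algorithm on 31 and 22; the successive quotients are the partial quotients a_0, a_1, ... (each step inverts the fractional part left over by the previous one):
  31 = 1*22 + 9, so a_0 = 1.
  22 = 2*9 + 4, so a_1 = 2.
  9 = 2*4 + 1, so a_2 = 2.
  4 = 4*1 + 0, so a_3 = 4.
The remainder reaches 0 after 4 divisions, so the expansion has 4 partial quotients, read off in order.

[1; 2, 2, 4]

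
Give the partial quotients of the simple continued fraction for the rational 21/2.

Run the Euclidean algorithm on 21 and 2; the successive quotients are the partial quotients a_0, a_1, ... (each step inverts the fractional part left over by the previous one):
  21 = 10*2 + 1, so a_0 = 10.
  2 = 2*1 + 0, so a_1 = 2.
The remainder reaches 0 after 2 divisions, so the expansion has 2 partial quotients, read off in order.

[10; 2]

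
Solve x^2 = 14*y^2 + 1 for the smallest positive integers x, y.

(x, y) = (15, 4)

First expand sqrt(14) as a continued fraction. With x_i = (sqrt(14) + m_i)/d_i and (m_0, d_0) = (0, 1): a_0 = floor(sqrt(14)) = 3, since 3^2 = 9 <= 14 < 16 = 4^2.
Iterate m_{i+1} = d_i*a_i - m_i, d_{i+1} = (14 - m_{i+1}^2)/d_i, a_{i+1} = floor((a_0 + m_{i+1})/d_{i+1}):
  m_1 = 1*3 - 0 = 3, d_1 = (14 - 3^2)/1 = 5/1 = 5, a_1 = floor((3 + 3)/5) = 1.
  m_2 = 5*1 - 3 = 2, d_2 = (14 - 2^2)/5 = 10/5 = 2, a_2 = floor((3 + 2)/2) = 2.
  m_3 = 2*2 - 2 = 2, d_3 = (14 - 2^2)/2 = 10/2 = 5, a_3 = floor((3 + 2)/5) = 1.
  m_4 = 5*1 - 2 = 3, d_4 = (14 - 3^2)/5 = 5/5 = 1, a_4 = floor((3 + 3)/1) = 6.
  m_5 = 1*6 - 3 = 3, d_5 = (14 - 3^2)/1 = 5/1 = 5: (m_5, d_5) = (m_1, d_1) = (3, 5), so from here the quotients repeat a_1, ..., a_4; the period length is 4.
So sqrt(14) = [3; (1, 2, 1, 6)] with period length k = 4.
k is even, so the fundamental solution of x^2 - 14y^2 = 1 is (p_{k-1}, q_{k-1}) = (p_3, q_3); compute convergents through index 3.
Convergents (p_i = a_i*p_{i-1} + p_{i-2}, q_i = a_i*q_{i-1} + q_{i-2} with p_{-2}=0, p_{-1}=1, q_{-2}=1, q_{-1}=0):
  i=0: a_0=3, p_0 = 3*1 + 0 = 3, q_0 = 3*0 + 1 = 1.
  i=1: a_1=1, p_1 = 1*3 + 1 = 4, q_1 = 1*1 + 0 = 1.
  i=2: a_2=2, p_2 = 2*4 + 3 = 11, q_2 = 2*1 + 1 = 3.
  i=3: a_3=1, p_3 = 1*11 + 4 = 15, q_3 = 1*3 + 1 = 4.
Check: 15^2 - 14*4^2 = 225 - 224 = 1, so (x, y) = (15, 4) solves the equation, and by the theorem it is the least positive solution.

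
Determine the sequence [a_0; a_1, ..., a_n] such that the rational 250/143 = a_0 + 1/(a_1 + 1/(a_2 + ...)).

[1; 1, 2, 1, 35]

Run the Euclidean algorithm on 250 and 143; the successive quotients are the partial quotients a_0, a_1, ... (each step inverts the fractional part left over by the previous one):
  250 = 1*143 + 107, so a_0 = 1.
  143 = 1*107 + 36, so a_1 = 1.
  107 = 2*36 + 35, so a_2 = 2.
  36 = 1*35 + 1, so a_3 = 1.
  35 = 35*1 + 0, so a_4 = 35.
The remainder reaches 0 after 5 divisions, so the expansion has 5 partial quotients, read off in order.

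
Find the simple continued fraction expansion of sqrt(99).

[9; (1, 18)]

Write x_i = (sqrt(99) + m_i)/d_i with (m_0, d_0) = (0, 1). a_0 = floor(sqrt(99)) = 9, since 9^2 = 81 <= 99 < 100 = 10^2.
Iterate m_{i+1} = d_i*a_i - m_i, d_{i+1} = (99 - m_{i+1}^2)/d_i, a_{i+1} = floor((a_0 + m_{i+1})/d_{i+1}):
  m_1 = 1*9 - 0 = 9, d_1 = (99 - 9^2)/1 = 18/1 = 18, a_1 = floor((9 + 9)/18) = 1.
  m_2 = 18*1 - 9 = 9, d_2 = (99 - 9^2)/18 = 18/18 = 1, a_2 = floor((9 + 9)/1) = 18.
  m_3 = 1*18 - 9 = 9, d_3 = (99 - 9^2)/1 = 18/1 = 18: (m_3, d_3) = (m_1, d_1) = (9, 18), so from here the quotients repeat a_1, a_2; the period length is 2.
Hence the expansion of sqrt(99) is a_0 = 9 followed by the repeating block 1, 18 (period 2).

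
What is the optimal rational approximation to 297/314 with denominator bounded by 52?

35/37

Expand x = 297/314 as a continued fraction with the Euclidean algorithm:
  297 = 0*314 + 297, so a_0 = 0.
  314 = 1*297 + 17, so a_1 = 1.
  297 = 17*17 + 8, so a_2 = 17.
  17 = 2*8 + 1, so a_3 = 2.
  8 = 8*1 + 0, so a_4 = 8.
so x = [0; 1, 17, 2, 8].
Convergents (p_i = a_i*p_{i-1} + p_{i-2}, q_i = a_i*q_{i-1} + q_{i-2} with p_{-2}=0, p_{-1}=1, q_{-2}=1, q_{-1}=0), until the denominator exceeds 52:
  i=0: a_0=0, p_0 = 0*1 + 0 = 0, q_0 = 0*0 + 1 = 1.
  i=1: a_1=1, p_1 = 1*0 + 1 = 1, q_1 = 1*1 + 0 = 1.
  i=2: a_2=17, p_2 = 17*1 + 0 = 17, q_2 = 17*1 + 1 = 18.
  i=3: a_3=2, p_3 = 2*17 + 1 = 35, q_3 = 2*18 + 1 = 37.
  i=4: a_4=8, p_4 = 8*35 + 17 = 297, q_4 = 8*37 + 18 = 314.
q_4 = 314 > 52, so the last convergent with denominator <= 52 is p_3/q_3 = 35/37.
The closest fraction with denominator <= 52 is either p_3/q_3 or the intermediate fraction (k*p_3 + p_2)/(k*q_3 + q_2) with the largest k >= 1 whose denominator stays <= 52; these approach x as k grows, and every other convergent or intermediate fraction in range is farther away.
Largest k: floor((52 - q_2)/q_3) = floor((52 - 18)/37) = 0.
Since k = 0, no intermediate fraction beyond p_3/q_3 has denominator <= 52, so the convergent 35/37 is the closest (its error is |297*37 - 35*314|/(314*37) = 1/11618).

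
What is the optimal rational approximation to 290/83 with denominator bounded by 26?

7/2

Expand x = 290/83 as a continued fraction with the Euclidean algorithm:
  290 = 3*83 + 41, so a_0 = 3.
  83 = 2*41 + 1, so a_1 = 2.
  41 = 41*1 + 0, so a_2 = 41.
so x = [3; 2, 41].
Convergents (p_i = a_i*p_{i-1} + p_{i-2}, q_i = a_i*q_{i-1} + q_{i-2} with p_{-2}=0, p_{-1}=1, q_{-2}=1, q_{-1}=0), until the denominator exceeds 26:
  i=0: a_0=3, p_0 = 3*1 + 0 = 3, q_0 = 3*0 + 1 = 1.
  i=1: a_1=2, p_1 = 2*3 + 1 = 7, q_1 = 2*1 + 0 = 2.
  i=2: a_2=41, p_2 = 41*7 + 3 = 290, q_2 = 41*2 + 1 = 83.
q_2 = 83 > 26, so the last convergent with denominator <= 26 is p_1/q_1 = 7/2.
The closest fraction with denominator <= 26 is either p_1/q_1 or the intermediate fraction (k*p_1 + p_0)/(k*q_1 + q_0) with the largest k >= 1 whose denominator stays <= 26; these approach x as k grows, and every other convergent or intermediate fraction in range is farther away.
Largest k: floor((26 - q_0)/q_1) = floor((26 - 1)/2) = 12.
That gives (12*7 + 3)/(12*2 + 1) = 87/25.
Compare the errors: |x - 7/2| = |290*2 - 7*83|/(83*2) = 1/166, and |x - 87/25| = |290*25 - 87*83|/(83*25) = 29/2075.
Cross-multiplying, 1*2075 = 2075 < 4814 = 29*166, so 1/166 is smaller: the convergent 7/2 is closer to x than 87/25.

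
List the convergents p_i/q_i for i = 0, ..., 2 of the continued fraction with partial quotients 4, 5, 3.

4/1, 21/5, 67/16

Using the convergent recurrence p_i = a_i*p_{i-1} + p_{i-2}, q_i = a_i*q_{i-1} + q_{i-2} with p_{-2}=0, p_{-1}=1, q_{-2}=1, q_{-1}=0:
  i=0: a_0=4, p_0 = 4*1 + 0 = 4, q_0 = 4*0 + 1 = 1.
  i=1: a_1=5, p_1 = 5*4 + 1 = 21, q_1 = 5*1 + 0 = 5.
  i=2: a_2=3, p_2 = 3*21 + 4 = 67, q_2 = 3*5 + 1 = 16.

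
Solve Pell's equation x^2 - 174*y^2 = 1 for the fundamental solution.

(x, y) = (1451, 110)

First expand sqrt(174) as a continued fraction. With x_i = (sqrt(174) + m_i)/d_i and (m_0, d_0) = (0, 1): a_0 = floor(sqrt(174)) = 13, since 13^2 = 169 <= 174 < 196 = 14^2.
Iterate m_{i+1} = d_i*a_i - m_i, d_{i+1} = (174 - m_{i+1}^2)/d_i, a_{i+1} = floor((a_0 + m_{i+1})/d_{i+1}):
  m_1 = 1*13 - 0 = 13, d_1 = (174 - 13^2)/1 = 5/1 = 5, a_1 = floor((13 + 13)/5) = 5.
  m_2 = 5*5 - 13 = 12, d_2 = (174 - 12^2)/5 = 30/5 = 6, a_2 = floor((13 + 12)/6) = 4.
  m_3 = 6*4 - 12 = 12, d_3 = (174 - 12^2)/6 = 30/6 = 5, a_3 = floor((13 + 12)/5) = 5.
  m_4 = 5*5 - 12 = 13, d_4 = (174 - 13^2)/5 = 5/5 = 1, a_4 = floor((13 + 13)/1) = 26.
  m_5 = 1*26 - 13 = 13, d_5 = (174 - 13^2)/1 = 5/1 = 5: (m_5, d_5) = (m_1, d_1) = (13, 5), so from here the quotients repeat a_1, ..., a_4; the period length is 4.
So sqrt(174) = [13; (5, 4, 5, 26)] with period length k = 4.
k is even, so the fundamental solution of x^2 - 174y^2 = 1 is (p_{k-1}, q_{k-1}) = (p_3, q_3); compute convergents through index 3.
Convergents (p_i = a_i*p_{i-1} + p_{i-2}, q_i = a_i*q_{i-1} + q_{i-2} with p_{-2}=0, p_{-1}=1, q_{-2}=1, q_{-1}=0):
  i=0: a_0=13, p_0 = 13*1 + 0 = 13, q_0 = 13*0 + 1 = 1.
  i=1: a_1=5, p_1 = 5*13 + 1 = 66, q_1 = 5*1 + 0 = 5.
  i=2: a_2=4, p_2 = 4*66 + 13 = 277, q_2 = 4*5 + 1 = 21.
  i=3: a_3=5, p_3 = 5*277 + 66 = 1451, q_3 = 5*21 + 5 = 110.
Check: 1451^2 - 174*110^2 = 2105401 - 2105400 = 1, so (x, y) = (1451, 110) solves the equation, and by the theorem it is the least positive solution.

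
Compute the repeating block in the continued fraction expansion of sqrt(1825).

Write x_i = (sqrt(1825) + m_i)/d_i with (m_0, d_0) = (0, 1). a_0 = floor(sqrt(1825)) = 42, since 42^2 = 1764 <= 1825 < 1849 = 43^2.
Iterate m_{i+1} = d_i*a_i - m_i, d_{i+1} = (1825 - m_{i+1}^2)/d_i, a_{i+1} = floor((a_0 + m_{i+1})/d_{i+1}):
  m_1 = 1*42 - 0 = 42, d_1 = (1825 - 42^2)/1 = 61/1 = 61, a_1 = floor((42 + 42)/61) = 1.
  m_2 = 61*1 - 42 = 19, d_2 = (1825 - 19^2)/61 = 1464/61 = 24, a_2 = floor((42 + 19)/24) = 2.
  m_3 = 24*2 - 19 = 29, d_3 = (1825 - 29^2)/24 = 984/24 = 41, a_3 = floor((42 + 29)/41) = 1.
  m_4 = 41*1 - 29 = 12, d_4 = (1825 - 12^2)/41 = 1681/41 = 41, a_4 = floor((42 + 12)/41) = 1.
  m_5 = 41*1 - 12 = 29, d_5 = (1825 - 29^2)/41 = 984/41 = 24, a_5 = floor((42 + 29)/24) = 2.
  m_6 = 24*2 - 29 = 19, d_6 = (1825 - 19^2)/24 = 1464/24 = 61, a_6 = floor((42 + 19)/61) = 1.
  m_7 = 61*1 - 19 = 42, d_7 = (1825 - 42^2)/61 = 61/61 = 1, a_7 = floor((42 + 42)/1) = 84.
  m_8 = 1*84 - 42 = 42, d_8 = (1825 - 42^2)/1 = 61/1 = 61: (m_8, d_8) = (m_1, d_1) = (42, 61), so from here the quotients repeat a_1, ..., a_7; the period length is 7.
Hence the expansion of sqrt(1825) is a_0 = 42 followed by the repeating block 1, 2, 1, 1, 2, 1, 84 (period 7).

[42; (1, 2, 1, 1, 2, 1, 84)]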